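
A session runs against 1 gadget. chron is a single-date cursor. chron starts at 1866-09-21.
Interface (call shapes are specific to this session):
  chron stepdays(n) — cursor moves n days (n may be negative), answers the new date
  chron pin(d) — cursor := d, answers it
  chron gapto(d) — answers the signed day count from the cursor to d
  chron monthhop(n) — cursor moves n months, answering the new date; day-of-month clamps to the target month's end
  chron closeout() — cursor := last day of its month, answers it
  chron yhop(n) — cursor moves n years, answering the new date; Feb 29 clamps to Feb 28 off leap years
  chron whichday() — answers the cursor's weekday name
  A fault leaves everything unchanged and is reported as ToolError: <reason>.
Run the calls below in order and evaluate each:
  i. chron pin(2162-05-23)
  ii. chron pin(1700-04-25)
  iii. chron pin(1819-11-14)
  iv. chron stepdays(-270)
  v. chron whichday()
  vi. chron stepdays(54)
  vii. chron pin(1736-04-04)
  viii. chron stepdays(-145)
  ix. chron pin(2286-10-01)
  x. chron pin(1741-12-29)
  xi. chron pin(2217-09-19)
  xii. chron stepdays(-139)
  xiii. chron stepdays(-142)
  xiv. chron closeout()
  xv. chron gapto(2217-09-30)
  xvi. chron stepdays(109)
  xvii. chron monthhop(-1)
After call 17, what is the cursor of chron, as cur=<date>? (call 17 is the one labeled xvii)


> chron pin d=2162-05-23
[out] 2162-05-23
> chron pin d=1700-04-25
[out] 1700-04-25
> chron pin d=1819-11-14
[out] 1819-11-14
> chron stepdays n=-270
[out] 1819-02-17
> chron whichday
[out] Wednesday
> chron stepdays n=54
[out] 1819-04-12
> chron pin d=1736-04-04
[out] 1736-04-04
> chron stepdays n=-145
[out] 1735-11-11
> chron pin d=2286-10-01
[out] 2286-10-01
> chron pin d=1741-12-29
[out] 1741-12-29
> chron pin d=2217-09-19
[out] 2217-09-19
> chron stepdays n=-139
[out] 2217-05-03
> chron stepdays n=-142
[out] 2216-12-12
> chron closeout
[out] 2216-12-31
> chron gapto d=2217-09-30
[out] 273
> chron stepdays n=109
[out] 2217-04-19
> chron monthhop n=-1
[out] 2217-03-19

Answer: cur=2217-03-19


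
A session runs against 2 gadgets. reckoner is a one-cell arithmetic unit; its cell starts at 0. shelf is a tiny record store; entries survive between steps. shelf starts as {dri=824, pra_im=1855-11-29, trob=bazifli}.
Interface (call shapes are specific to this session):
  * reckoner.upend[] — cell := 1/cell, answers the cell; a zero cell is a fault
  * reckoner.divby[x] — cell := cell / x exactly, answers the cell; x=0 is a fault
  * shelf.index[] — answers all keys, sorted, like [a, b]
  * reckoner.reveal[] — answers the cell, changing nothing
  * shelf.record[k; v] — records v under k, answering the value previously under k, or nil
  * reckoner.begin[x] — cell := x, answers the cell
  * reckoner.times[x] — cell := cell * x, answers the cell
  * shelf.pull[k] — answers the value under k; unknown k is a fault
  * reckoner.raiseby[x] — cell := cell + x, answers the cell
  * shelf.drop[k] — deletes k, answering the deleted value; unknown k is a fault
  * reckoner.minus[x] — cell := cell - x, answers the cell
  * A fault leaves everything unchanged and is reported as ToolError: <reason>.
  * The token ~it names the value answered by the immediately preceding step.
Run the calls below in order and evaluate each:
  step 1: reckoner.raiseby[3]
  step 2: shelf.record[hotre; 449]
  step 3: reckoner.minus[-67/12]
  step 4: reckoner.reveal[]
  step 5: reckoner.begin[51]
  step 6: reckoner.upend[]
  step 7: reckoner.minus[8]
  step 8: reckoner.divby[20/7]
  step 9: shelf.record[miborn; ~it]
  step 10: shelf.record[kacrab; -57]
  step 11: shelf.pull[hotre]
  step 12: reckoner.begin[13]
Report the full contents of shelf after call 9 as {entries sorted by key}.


! raiseby(x='3') == 3
! record(k='hotre', v='449') == nil
! minus(x='-67/12') == 103/12
! reveal() == 103/12
! begin(x='51') == 51
! upend() == 1/51
! minus(x='8') == -407/51
! divby(x='20/7') == -2849/1020
! record(k='miborn', v='~it') == nil
! record(k='kacrab', v='-57') == nil
! pull(k='hotre') == 449
! begin(x='13') == 13

Answer: {dri=824, hotre=449, miborn=-2849/1020, pra_im=1855-11-29, trob=bazifli}


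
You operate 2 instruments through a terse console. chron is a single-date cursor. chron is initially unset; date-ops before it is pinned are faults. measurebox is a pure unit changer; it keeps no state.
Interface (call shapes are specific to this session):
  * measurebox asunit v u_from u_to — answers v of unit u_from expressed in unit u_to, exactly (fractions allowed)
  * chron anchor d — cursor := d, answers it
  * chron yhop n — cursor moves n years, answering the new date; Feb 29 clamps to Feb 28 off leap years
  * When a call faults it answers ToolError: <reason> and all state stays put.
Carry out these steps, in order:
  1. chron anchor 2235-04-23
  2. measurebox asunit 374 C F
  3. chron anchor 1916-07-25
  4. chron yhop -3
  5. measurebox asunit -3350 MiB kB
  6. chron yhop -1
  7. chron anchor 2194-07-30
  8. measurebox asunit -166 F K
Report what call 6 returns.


Answer: 1912-07-25

Derivation:
>>> chron anchor 2235-04-23
:: 2235-04-23
>>> measurebox asunit 374 C F
:: 3526/5
>>> chron anchor 1916-07-25
:: 1916-07-25
>>> chron yhop -3
:: 1913-07-25
>>> measurebox asunit -3350 MiB kB
:: -17563648/5
>>> chron yhop -1
:: 1912-07-25
>>> chron anchor 2194-07-30
:: 2194-07-30
>>> measurebox asunit -166 F K
:: 3263/20


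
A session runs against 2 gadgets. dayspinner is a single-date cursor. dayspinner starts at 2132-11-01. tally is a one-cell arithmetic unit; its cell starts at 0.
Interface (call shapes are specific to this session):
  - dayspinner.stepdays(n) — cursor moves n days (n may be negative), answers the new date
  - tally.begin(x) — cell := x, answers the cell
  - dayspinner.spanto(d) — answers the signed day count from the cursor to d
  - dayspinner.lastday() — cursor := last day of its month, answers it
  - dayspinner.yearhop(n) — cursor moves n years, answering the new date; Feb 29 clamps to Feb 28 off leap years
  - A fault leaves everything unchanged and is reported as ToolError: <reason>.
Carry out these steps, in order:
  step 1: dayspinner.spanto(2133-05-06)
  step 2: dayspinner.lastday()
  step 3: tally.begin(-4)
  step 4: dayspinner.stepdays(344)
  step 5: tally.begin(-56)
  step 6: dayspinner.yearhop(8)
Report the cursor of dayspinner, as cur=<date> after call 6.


Answer: cur=2141-11-09

Derivation:
;; dayspinner.spanto(2133-05-06) : 186
;; dayspinner.lastday() : 2132-11-30
;; tally.begin(-4) : -4
;; dayspinner.stepdays(344) : 2133-11-09
;; tally.begin(-56) : -56
;; dayspinner.yearhop(8) : 2141-11-09


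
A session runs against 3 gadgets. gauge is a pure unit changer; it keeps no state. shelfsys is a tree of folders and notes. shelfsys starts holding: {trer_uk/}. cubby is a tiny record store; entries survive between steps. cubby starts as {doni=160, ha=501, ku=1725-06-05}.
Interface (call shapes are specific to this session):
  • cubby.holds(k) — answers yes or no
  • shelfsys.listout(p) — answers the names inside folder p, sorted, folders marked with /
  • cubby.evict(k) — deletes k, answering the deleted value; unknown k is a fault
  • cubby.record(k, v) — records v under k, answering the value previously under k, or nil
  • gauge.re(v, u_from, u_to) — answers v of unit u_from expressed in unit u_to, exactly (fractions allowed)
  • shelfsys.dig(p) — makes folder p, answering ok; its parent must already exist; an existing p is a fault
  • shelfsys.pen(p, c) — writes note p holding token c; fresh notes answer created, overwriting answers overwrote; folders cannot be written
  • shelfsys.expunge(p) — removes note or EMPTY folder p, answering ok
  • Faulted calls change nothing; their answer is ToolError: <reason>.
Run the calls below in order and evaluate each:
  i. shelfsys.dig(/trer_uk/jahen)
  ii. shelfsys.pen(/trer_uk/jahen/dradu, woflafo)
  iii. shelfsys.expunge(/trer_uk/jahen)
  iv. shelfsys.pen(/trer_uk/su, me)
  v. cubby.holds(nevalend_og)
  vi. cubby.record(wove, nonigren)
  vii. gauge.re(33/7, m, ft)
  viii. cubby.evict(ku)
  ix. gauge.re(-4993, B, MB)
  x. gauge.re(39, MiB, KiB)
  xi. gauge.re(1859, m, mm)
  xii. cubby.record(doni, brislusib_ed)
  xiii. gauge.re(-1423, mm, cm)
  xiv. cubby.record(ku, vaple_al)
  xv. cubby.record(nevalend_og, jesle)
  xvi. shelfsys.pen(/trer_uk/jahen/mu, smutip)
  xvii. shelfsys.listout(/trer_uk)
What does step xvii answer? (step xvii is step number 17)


Next I call shelfsys.dig on p→/trer_uk/jahen, and observe ok.
Using shelfsys.pen on p→/trer_uk/jahen/dradu, c→woflafo, yielding created.
Calling shelfsys.expunge on p→/trer_uk/jahen, and get ToolError: not empty.
Now I run shelfsys.pen on p→/trer_uk/su, c→me, yielding created.
Invoking cubby.holds on k→nevalend_og, — result: no.
I use cubby.record on k→wove, v→nonigren, — result: nil.
I invoke gauge.re on v→33/7, u_from→m, u_to→ft, — result: 13750/889.
I run cubby.evict on k→ku, and see 1725-06-05.
Using gauge.re on v→-4993, u_from→B, u_to→MB: -4993/1000000.
I use gauge.re on v→39, u_from→MiB, u_to→KiB, yielding 39936.
Then gauge.re on v→1859, u_from→m, u_to→mm, yielding 1859000.
I run cubby.record on k→doni, v→brislusib_ed, and observe 160.
I invoke gauge.re on v→-1423, u_from→mm, u_to→cm, which returns -1423/10.
Now I run cubby.record on k→ku, v→vaple_al, → nil.
I try cubby.record on k→nevalend_og, v→jesle, → nil.
I call shelfsys.pen on p→/trer_uk/jahen/mu, c→smutip, and observe created.
I call shelfsys.listout on p→/trer_uk, yielding [jahen/, su].

Answer: [jahen/, su]


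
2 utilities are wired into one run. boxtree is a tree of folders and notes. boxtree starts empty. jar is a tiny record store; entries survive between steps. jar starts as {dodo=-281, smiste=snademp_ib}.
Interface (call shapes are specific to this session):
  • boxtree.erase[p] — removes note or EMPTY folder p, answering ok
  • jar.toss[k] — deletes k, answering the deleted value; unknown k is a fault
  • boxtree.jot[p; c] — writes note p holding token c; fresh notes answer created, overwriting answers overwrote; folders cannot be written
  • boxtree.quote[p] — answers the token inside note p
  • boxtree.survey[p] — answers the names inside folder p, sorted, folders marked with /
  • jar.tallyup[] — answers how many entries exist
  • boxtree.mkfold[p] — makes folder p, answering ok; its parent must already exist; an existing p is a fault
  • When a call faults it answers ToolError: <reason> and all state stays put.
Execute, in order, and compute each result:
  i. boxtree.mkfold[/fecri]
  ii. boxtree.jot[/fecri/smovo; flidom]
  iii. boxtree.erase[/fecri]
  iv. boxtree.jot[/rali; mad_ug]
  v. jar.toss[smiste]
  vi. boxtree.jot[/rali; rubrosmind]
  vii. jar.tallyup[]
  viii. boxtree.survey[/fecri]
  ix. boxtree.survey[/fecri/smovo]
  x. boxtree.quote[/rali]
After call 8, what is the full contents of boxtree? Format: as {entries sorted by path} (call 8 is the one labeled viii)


>> boxtree.mkfold(/fecri)
<< ok
>> boxtree.jot(/fecri/smovo, flidom)
<< created
>> boxtree.erase(/fecri)
<< ToolError: not empty
>> boxtree.jot(/rali, mad_ug)
<< created
>> jar.toss(smiste)
<< snademp_ib
>> boxtree.jot(/rali, rubrosmind)
<< overwrote
>> jar.tallyup()
<< 1
>> boxtree.survey(/fecri)
<< [smovo]
>> boxtree.survey(/fecri/smovo)
<< ToolError: not a directory
>> boxtree.quote(/rali)
<< rubrosmind

Answer: {fecri/, fecri/smovo=flidom, rali=rubrosmind}


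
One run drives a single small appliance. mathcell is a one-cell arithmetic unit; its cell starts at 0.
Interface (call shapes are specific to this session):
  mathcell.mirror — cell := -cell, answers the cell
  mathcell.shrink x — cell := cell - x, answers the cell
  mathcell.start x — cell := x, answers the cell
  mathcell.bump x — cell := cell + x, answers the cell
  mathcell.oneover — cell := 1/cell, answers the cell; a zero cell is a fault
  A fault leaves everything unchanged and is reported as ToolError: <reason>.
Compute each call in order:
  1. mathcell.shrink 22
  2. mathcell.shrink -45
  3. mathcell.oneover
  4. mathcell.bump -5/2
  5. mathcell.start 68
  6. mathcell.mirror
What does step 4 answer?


Answer: -113/46

Derivation:
>>> shrink x=22
:: -22
>>> shrink x=-45
:: 23
>>> oneover
:: 1/23
>>> bump x=-5/2
:: -113/46
>>> start x=68
:: 68
>>> mirror
:: -68


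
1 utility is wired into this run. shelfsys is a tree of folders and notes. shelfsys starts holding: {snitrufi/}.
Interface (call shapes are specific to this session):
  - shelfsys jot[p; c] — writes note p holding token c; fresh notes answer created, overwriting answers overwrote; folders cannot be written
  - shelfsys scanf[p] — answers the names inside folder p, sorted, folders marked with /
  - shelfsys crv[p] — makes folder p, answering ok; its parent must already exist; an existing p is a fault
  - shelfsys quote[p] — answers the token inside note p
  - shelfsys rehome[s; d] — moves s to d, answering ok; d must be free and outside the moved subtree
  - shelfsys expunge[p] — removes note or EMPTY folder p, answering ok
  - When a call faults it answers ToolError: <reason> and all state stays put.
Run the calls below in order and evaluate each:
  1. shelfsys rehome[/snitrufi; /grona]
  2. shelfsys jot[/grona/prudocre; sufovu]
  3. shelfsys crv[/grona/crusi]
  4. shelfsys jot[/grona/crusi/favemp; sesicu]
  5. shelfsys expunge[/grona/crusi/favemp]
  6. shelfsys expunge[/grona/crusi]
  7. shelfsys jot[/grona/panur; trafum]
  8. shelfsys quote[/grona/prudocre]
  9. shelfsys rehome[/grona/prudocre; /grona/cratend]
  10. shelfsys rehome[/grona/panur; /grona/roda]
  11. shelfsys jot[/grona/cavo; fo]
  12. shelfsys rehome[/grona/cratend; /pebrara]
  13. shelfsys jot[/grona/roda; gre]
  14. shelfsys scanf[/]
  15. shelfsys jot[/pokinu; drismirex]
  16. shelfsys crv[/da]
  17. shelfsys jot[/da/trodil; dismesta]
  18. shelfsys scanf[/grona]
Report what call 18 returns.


>> shelfsys rehome(s=/snitrufi, d=/grona)
<< ok
>> shelfsys jot(p=/grona/prudocre, c=sufovu)
<< created
>> shelfsys crv(p=/grona/crusi)
<< ok
>> shelfsys jot(p=/grona/crusi/favemp, c=sesicu)
<< created
>> shelfsys expunge(p=/grona/crusi/favemp)
<< ok
>> shelfsys expunge(p=/grona/crusi)
<< ok
>> shelfsys jot(p=/grona/panur, c=trafum)
<< created
>> shelfsys quote(p=/grona/prudocre)
<< sufovu
>> shelfsys rehome(s=/grona/prudocre, d=/grona/cratend)
<< ok
>> shelfsys rehome(s=/grona/panur, d=/grona/roda)
<< ok
>> shelfsys jot(p=/grona/cavo, c=fo)
<< created
>> shelfsys rehome(s=/grona/cratend, d=/pebrara)
<< ok
>> shelfsys jot(p=/grona/roda, c=gre)
<< overwrote
>> shelfsys scanf(p=/)
<< [grona/, pebrara]
>> shelfsys jot(p=/pokinu, c=drismirex)
<< created
>> shelfsys crv(p=/da)
<< ok
>> shelfsys jot(p=/da/trodil, c=dismesta)
<< created
>> shelfsys scanf(p=/grona)
<< [cavo, roda]

Answer: [cavo, roda]


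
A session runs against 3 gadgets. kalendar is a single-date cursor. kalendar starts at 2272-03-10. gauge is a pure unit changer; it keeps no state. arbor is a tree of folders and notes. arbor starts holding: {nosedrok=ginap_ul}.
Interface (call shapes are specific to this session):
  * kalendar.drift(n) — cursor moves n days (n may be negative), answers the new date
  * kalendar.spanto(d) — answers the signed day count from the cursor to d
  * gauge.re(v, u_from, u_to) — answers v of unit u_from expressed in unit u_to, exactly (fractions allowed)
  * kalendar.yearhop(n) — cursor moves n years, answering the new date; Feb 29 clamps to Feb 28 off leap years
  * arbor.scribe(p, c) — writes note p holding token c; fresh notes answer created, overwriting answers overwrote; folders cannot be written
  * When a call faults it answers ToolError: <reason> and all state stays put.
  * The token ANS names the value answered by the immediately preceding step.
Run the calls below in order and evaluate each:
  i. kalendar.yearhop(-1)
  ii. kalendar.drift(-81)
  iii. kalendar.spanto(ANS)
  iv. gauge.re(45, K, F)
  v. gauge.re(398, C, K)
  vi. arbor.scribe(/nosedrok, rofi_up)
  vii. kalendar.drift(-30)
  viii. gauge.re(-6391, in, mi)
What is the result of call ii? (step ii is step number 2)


I call kalendar.yearhop on -1, giving 2271-03-10.
Then kalendar.drift on -81, and observe 2270-12-19.
I use kalendar.spanto on ANS, → 0.
Using gauge.re on 45, K, F, and see -37867/100.
Now I run gauge.re on 398, C, K, which returns 13423/20.
Calling arbor.scribe on /nosedrok, rofi_up, and get overwrote.
Next I call kalendar.drift on -30, giving 2270-11-19.
Invoking gauge.re on -6391, in, mi, and observe -581/5760.

Answer: 2270-12-19


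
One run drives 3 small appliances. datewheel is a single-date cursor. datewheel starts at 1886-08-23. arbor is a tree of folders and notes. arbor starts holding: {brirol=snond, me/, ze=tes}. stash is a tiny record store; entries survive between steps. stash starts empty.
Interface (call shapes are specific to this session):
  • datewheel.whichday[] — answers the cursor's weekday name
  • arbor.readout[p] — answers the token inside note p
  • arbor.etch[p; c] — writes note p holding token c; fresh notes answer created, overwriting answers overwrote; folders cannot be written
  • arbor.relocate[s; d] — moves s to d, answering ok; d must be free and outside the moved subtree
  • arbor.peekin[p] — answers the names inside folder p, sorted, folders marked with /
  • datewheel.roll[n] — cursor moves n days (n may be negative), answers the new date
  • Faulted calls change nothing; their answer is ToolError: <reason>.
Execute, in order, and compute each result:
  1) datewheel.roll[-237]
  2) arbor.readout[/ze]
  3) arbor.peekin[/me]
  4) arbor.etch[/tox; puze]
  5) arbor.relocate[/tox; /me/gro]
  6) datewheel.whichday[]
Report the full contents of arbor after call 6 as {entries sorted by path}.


# datewheel.roll(n=-237) ~> 1885-12-29
# arbor.readout(p=/ze) ~> tes
# arbor.peekin(p=/me) ~> []
# arbor.etch(p=/tox, c=puze) ~> created
# arbor.relocate(s=/tox, d=/me/gro) ~> ok
# datewheel.whichday() ~> Tuesday

Answer: {brirol=snond, me/, me/gro=puze, ze=tes}


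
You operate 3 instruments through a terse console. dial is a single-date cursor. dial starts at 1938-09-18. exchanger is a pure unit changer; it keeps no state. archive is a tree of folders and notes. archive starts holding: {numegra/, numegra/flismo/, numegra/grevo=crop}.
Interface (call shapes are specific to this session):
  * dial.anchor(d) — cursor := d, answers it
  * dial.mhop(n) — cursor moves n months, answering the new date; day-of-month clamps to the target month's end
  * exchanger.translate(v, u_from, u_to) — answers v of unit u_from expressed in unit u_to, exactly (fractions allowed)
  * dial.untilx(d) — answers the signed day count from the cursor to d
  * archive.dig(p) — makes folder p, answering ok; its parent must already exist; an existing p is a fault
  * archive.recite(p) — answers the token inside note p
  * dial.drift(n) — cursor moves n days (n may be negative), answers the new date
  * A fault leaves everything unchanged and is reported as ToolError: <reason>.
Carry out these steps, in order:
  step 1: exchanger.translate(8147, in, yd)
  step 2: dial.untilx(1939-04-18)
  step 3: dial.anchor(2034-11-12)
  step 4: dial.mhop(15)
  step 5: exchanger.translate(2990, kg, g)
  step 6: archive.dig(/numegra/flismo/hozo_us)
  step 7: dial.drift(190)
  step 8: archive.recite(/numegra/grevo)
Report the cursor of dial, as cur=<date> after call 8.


Answer: cur=2036-08-20

Derivation:
==> exchanger.translate(v: 8147, u_from: in, u_to: yd)
<== 8147/36
==> dial.untilx(d: 1939-04-18)
<== 212
==> dial.anchor(d: 2034-11-12)
<== 2034-11-12
==> dial.mhop(n: 15)
<== 2036-02-12
==> exchanger.translate(v: 2990, u_from: kg, u_to: g)
<== 2990000
==> archive.dig(p: /numegra/flismo/hozo_us)
<== ok
==> dial.drift(n: 190)
<== 2036-08-20
==> archive.recite(p: /numegra/grevo)
<== crop


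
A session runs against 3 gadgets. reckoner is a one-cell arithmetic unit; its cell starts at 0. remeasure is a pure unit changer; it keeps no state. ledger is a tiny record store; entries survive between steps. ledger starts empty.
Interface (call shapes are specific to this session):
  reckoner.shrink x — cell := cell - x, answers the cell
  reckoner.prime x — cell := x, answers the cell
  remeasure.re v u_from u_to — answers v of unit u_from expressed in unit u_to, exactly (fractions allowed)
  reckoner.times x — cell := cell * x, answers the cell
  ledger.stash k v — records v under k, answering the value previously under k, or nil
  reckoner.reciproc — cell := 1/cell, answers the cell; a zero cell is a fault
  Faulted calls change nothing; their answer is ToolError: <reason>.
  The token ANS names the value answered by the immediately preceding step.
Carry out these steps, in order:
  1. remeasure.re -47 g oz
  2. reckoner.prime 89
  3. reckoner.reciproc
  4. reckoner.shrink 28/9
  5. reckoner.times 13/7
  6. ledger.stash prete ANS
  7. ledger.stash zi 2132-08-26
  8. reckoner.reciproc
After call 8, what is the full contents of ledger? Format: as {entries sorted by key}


Answer: {prete=-32279/5607, zi=2132-08-26}

Derivation:
# 1. remeasure.re(v=-47, u_from=g, u_to=oz) => -75200000/45359237
# 2. reckoner.prime(x=89) => 89
# 3. reckoner.reciproc() => 1/89
# 4. reckoner.shrink(x=28/9) => -2483/801
# 5. reckoner.times(x=13/7) => -32279/5607
# 6. ledger.stash(k=prete, v=ANS) => nil
# 7. ledger.stash(k=zi, v=2132-08-26) => nil
# 8. reckoner.reciproc() => -5607/32279


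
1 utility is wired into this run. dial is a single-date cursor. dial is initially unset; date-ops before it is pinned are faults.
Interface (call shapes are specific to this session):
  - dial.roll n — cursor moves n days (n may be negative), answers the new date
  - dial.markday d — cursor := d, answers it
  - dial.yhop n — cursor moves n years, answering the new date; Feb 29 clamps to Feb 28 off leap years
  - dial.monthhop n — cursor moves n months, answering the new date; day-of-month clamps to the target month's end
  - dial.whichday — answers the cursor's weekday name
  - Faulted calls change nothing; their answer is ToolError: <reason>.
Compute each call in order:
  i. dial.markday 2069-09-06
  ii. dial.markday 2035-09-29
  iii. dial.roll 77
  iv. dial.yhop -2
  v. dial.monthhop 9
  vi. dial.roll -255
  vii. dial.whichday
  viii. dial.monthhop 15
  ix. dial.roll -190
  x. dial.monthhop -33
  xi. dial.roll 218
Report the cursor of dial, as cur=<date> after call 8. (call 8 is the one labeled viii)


% markday d=2069-09-06
:: 2069-09-06
% markday d=2035-09-29
:: 2035-09-29
% roll n=77
:: 2035-12-15
% yhop n=-2
:: 2033-12-15
% monthhop n=9
:: 2034-09-15
% roll n=-255
:: 2034-01-03
% whichday
:: Tuesday
% monthhop n=15
:: 2035-04-03
% roll n=-190
:: 2034-09-25
% monthhop n=-33
:: 2031-12-25
% roll n=218
:: 2032-07-30

Answer: cur=2035-04-03


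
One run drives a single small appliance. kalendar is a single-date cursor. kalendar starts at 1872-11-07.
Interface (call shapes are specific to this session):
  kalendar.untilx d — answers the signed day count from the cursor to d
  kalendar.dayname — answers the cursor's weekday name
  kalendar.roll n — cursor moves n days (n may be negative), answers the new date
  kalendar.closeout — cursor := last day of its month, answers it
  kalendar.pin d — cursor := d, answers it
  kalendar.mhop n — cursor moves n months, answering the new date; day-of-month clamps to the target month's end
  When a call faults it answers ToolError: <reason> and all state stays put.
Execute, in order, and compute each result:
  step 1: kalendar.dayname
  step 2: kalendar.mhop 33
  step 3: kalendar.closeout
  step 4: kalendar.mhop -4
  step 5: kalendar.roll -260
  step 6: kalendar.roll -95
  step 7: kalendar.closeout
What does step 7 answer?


==> kalendar.dayname()
<== Thursday
==> kalendar.mhop(n=33)
<== 1875-08-07
==> kalendar.closeout()
<== 1875-08-31
==> kalendar.mhop(n=-4)
<== 1875-04-30
==> kalendar.roll(n=-260)
<== 1874-08-13
==> kalendar.roll(n=-95)
<== 1874-05-10
==> kalendar.closeout()
<== 1874-05-31

Answer: 1874-05-31


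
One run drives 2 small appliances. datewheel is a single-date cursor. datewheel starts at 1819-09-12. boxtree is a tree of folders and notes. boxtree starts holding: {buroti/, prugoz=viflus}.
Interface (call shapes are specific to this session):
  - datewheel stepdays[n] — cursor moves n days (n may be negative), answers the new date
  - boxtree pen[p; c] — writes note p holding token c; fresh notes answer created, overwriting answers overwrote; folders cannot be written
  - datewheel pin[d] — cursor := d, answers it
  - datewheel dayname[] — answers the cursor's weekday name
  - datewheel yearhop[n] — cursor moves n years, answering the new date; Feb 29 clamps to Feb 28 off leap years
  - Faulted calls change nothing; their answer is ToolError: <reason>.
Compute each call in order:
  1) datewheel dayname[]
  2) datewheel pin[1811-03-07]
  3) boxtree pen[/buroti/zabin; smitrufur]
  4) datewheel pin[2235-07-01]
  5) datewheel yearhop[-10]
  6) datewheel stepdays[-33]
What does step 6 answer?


% 1. datewheel dayname() -> Sunday
% 2. datewheel pin(d→1811-03-07) -> 1811-03-07
% 3. boxtree pen(p→/buroti/zabin, c→smitrufur) -> created
% 4. datewheel pin(d→2235-07-01) -> 2235-07-01
% 5. datewheel yearhop(n→-10) -> 2225-07-01
% 6. datewheel stepdays(n→-33) -> 2225-05-29

Answer: 2225-05-29


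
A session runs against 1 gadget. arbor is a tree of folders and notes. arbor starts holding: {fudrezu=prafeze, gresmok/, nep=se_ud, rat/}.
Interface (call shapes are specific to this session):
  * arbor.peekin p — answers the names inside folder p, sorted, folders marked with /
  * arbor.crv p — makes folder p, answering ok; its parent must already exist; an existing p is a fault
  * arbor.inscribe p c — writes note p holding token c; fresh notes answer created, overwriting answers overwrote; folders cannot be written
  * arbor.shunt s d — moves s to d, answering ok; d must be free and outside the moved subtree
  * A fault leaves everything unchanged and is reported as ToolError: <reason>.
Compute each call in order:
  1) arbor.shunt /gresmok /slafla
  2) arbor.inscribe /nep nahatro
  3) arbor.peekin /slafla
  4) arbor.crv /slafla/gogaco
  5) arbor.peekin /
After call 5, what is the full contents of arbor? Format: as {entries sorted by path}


·→ arbor.shunt(s=/gresmok, d=/slafla)
·← ok
·→ arbor.inscribe(p=/nep, c=nahatro)
·← overwrote
·→ arbor.peekin(p=/slafla)
·← []
·→ arbor.crv(p=/slafla/gogaco)
·← ok
·→ arbor.peekin(p=/)
·← [fudrezu, nep, rat/, slafla/]

Answer: {fudrezu=prafeze, nep=nahatro, rat/, slafla/, slafla/gogaco/}


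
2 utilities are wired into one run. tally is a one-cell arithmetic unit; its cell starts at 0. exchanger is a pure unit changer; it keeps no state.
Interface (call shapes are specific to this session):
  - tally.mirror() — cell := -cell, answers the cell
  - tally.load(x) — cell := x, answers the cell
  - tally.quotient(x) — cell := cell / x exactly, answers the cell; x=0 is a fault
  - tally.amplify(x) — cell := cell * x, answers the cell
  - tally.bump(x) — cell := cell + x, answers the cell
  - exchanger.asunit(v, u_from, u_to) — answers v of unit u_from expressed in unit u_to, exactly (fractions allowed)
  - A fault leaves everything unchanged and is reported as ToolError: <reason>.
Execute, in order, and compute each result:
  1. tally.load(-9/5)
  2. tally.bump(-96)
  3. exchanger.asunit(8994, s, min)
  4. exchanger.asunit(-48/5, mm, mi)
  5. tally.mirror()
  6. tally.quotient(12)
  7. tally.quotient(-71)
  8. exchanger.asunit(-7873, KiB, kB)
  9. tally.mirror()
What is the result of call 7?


Answer: -163/1420

Derivation:
! load(x='-9/5') ~> -9/5
! bump(x='-96') ~> -489/5
! asunit(v='8994', u_from='s', u_to='min') ~> 1499/10
! asunit(v='-48/5', u_from='mm', u_to='mi') ~> -1/167640
! mirror() ~> 489/5
! quotient(x='12') ~> 163/20
! quotient(x='-71') ~> -163/1420
! asunit(v='-7873', u_from='KiB', u_to='kB') ~> -1007744/125
! mirror() ~> 163/1420


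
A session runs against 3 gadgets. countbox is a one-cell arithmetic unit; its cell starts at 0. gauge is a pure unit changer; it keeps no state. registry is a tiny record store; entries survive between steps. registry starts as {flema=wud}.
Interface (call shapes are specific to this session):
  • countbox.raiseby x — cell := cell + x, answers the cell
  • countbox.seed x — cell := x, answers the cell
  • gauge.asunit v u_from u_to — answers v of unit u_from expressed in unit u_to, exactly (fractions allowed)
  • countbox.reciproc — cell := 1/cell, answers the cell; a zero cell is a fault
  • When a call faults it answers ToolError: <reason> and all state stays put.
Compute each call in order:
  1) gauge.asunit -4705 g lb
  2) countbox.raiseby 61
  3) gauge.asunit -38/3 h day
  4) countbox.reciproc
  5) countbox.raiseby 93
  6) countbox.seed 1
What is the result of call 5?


Step: gauge.asunit[v='-4705'; u_from='g'; u_to='lb']
Result: -470500000/45359237
Step: countbox.raiseby[x='61']
Result: 61
Step: gauge.asunit[v='-38/3'; u_from='h'; u_to='day']
Result: -19/36
Step: countbox.reciproc[]
Result: 1/61
Step: countbox.raiseby[x='93']
Result: 5674/61
Step: countbox.seed[x='1']
Result: 1

Answer: 5674/61


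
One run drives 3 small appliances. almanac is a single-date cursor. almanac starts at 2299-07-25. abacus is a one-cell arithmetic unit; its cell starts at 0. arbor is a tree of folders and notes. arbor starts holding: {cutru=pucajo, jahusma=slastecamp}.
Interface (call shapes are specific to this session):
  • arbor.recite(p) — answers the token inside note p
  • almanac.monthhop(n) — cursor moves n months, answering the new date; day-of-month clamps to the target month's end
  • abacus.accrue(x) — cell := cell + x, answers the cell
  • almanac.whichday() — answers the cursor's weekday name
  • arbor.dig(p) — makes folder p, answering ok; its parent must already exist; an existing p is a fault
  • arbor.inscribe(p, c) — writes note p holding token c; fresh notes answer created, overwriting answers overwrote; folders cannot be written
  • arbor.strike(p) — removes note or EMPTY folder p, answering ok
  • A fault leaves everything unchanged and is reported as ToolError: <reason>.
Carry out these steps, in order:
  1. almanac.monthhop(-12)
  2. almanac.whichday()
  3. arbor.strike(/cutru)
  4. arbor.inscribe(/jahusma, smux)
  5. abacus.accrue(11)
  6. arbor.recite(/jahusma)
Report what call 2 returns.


> almanac.monthhop -12
  2298-07-25
> almanac.whichday
  Monday
> arbor.strike /cutru
  ok
> arbor.inscribe /jahusma smux
  overwrote
> abacus.accrue 11
  11
> arbor.recite /jahusma
  smux

Answer: Monday


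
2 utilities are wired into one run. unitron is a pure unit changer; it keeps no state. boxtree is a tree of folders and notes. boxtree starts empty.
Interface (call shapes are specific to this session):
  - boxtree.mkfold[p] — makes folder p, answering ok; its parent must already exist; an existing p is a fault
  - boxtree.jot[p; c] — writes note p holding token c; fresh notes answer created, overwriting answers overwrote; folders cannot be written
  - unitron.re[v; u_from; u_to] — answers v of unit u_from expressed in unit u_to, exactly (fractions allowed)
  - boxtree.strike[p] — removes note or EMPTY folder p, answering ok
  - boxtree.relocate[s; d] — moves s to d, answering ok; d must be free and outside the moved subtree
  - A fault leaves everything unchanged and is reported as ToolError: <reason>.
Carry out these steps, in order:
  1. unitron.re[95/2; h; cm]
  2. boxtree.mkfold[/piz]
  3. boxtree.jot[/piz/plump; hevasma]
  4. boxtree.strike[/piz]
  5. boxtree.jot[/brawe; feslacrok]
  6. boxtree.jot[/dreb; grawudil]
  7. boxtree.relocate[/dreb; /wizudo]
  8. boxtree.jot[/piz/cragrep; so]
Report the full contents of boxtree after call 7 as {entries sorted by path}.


Answer: {brawe=feslacrok, piz/, piz/plump=hevasma, wizudo=grawudil}

Derivation:
→ re(v='95/2', u_from='h', u_to='cm')
← ToolError: incompatible units
→ mkfold(p='/piz')
← ok
→ jot(p='/piz/plump', c='hevasma')
← created
→ strike(p='/piz')
← ToolError: not empty
→ jot(p='/brawe', c='feslacrok')
← created
→ jot(p='/dreb', c='grawudil')
← created
→ relocate(s='/dreb', d='/wizudo')
← ok
→ jot(p='/piz/cragrep', c='so')
← created


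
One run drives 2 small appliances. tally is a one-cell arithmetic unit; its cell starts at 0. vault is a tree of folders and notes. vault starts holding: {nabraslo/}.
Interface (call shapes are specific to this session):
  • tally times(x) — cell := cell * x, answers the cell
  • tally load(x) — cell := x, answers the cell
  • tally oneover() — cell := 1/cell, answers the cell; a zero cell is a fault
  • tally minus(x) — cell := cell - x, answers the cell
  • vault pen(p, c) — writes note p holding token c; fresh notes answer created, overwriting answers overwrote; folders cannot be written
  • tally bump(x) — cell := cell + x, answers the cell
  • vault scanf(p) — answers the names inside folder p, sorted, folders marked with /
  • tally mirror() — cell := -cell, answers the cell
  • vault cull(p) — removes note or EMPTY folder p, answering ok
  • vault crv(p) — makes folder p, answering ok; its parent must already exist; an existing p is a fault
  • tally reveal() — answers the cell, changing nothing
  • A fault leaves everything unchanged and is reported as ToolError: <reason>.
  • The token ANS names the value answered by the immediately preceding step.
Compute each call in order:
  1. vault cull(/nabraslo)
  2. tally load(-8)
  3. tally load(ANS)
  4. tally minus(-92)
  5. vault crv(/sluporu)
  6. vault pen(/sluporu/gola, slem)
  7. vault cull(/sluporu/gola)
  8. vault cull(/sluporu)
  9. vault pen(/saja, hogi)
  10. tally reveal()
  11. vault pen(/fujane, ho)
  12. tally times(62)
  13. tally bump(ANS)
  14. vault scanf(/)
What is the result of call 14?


Invoking vault cull with p='/nabraslo', yielding ok.
I call tally load with x='-8', — result: -8.
Calling tally load with x='ANS', → -8.
I use tally minus with x='-92', yielding 84.
Using vault crv with p='/sluporu', — result: ok.
Using vault pen with p='/sluporu/gola', c='slem', giving created.
I try vault cull with p='/sluporu/gola': ok.
Now I run vault cull with p='/sluporu', and get ok.
Now I run vault pen with p='/saja', c='hogi', and see created.
I invoke tally reveal, which returns 84.
I call vault pen with p='/fujane', c='ho', and get created.
I call tally times with x='62', — result: 5208.
I run tally bump with x='ANS', and see 10416.
Now I run vault scanf with p='/', — result: [fujane, saja].

Answer: [fujane, saja]


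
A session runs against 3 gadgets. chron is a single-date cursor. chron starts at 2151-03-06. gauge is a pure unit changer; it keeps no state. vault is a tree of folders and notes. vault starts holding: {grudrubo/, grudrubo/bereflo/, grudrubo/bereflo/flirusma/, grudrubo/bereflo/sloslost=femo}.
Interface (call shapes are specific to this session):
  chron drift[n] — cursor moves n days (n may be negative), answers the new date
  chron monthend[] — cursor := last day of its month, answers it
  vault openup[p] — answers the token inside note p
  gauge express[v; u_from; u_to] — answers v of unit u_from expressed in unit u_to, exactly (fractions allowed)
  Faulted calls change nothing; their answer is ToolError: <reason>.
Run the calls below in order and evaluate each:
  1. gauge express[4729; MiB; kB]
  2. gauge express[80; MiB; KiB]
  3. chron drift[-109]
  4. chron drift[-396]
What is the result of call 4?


Answer: 2149-10-17

Derivation:
-> gauge express(4729, MiB, kB)
<- 619839488/125
-> gauge express(80, MiB, KiB)
<- 81920
-> chron drift(-109)
<- 2150-11-17
-> chron drift(-396)
<- 2149-10-17


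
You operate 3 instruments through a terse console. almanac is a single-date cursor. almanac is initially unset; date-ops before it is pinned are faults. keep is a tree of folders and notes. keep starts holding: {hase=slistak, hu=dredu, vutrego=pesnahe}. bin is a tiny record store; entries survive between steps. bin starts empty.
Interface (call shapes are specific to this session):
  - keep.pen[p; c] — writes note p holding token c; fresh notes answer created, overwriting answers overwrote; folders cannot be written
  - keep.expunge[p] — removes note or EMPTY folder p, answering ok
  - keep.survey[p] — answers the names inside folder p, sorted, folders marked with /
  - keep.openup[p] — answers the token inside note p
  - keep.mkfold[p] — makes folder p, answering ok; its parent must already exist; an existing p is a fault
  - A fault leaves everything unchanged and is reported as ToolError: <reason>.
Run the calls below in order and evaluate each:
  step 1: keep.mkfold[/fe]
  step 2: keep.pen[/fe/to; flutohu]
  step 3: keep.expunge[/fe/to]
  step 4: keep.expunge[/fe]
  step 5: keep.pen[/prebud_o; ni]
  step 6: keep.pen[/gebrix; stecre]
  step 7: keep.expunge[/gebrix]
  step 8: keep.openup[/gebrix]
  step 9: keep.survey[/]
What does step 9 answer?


Answer: [hase, hu, prebud_o, vutrego]

Derivation:
Do: keep.mkfold[p: /fe]
See: ok
Do: keep.pen[p: /fe/to; c: flutohu]
See: created
Do: keep.expunge[p: /fe/to]
See: ok
Do: keep.expunge[p: /fe]
See: ok
Do: keep.pen[p: /prebud_o; c: ni]
See: created
Do: keep.pen[p: /gebrix; c: stecre]
See: created
Do: keep.expunge[p: /gebrix]
See: ok
Do: keep.openup[p: /gebrix]
See: ToolError: not found
Do: keep.survey[p: /]
See: [hase, hu, prebud_o, vutrego]


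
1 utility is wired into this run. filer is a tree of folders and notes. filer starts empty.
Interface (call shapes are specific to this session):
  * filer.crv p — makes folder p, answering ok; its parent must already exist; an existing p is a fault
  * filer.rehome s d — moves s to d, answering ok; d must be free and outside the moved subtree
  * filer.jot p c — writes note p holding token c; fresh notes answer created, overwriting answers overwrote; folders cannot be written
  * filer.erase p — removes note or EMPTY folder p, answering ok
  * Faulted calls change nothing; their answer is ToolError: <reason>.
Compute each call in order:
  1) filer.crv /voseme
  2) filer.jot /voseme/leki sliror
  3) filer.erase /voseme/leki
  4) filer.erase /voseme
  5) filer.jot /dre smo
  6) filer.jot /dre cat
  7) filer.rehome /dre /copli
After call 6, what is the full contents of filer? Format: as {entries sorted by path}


Answer: {dre=cat}

Derivation:
Do: filer.crv[p: /voseme]
See: ok
Do: filer.jot[p: /voseme/leki; c: sliror]
See: created
Do: filer.erase[p: /voseme/leki]
See: ok
Do: filer.erase[p: /voseme]
See: ok
Do: filer.jot[p: /dre; c: smo]
See: created
Do: filer.jot[p: /dre; c: cat]
See: overwrote
Do: filer.rehome[s: /dre; d: /copli]
See: ok


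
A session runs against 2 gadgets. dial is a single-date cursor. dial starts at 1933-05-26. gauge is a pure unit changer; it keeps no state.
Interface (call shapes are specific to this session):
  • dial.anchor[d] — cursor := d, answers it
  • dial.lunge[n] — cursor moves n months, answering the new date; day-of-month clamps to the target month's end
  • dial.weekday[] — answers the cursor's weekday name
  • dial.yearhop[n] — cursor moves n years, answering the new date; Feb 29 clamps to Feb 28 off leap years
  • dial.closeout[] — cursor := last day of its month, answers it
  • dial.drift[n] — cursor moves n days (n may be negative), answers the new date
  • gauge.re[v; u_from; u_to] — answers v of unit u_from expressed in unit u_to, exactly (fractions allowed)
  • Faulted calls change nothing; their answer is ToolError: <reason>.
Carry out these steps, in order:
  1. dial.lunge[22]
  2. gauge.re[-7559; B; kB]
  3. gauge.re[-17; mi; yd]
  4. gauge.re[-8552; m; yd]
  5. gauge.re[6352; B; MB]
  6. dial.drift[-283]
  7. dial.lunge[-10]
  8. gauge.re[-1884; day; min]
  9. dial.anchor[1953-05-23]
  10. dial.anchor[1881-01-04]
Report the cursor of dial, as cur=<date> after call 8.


! 1. lunge(n=22) -> 1935-03-26
! 2. re(v=-7559, u_from=B, u_to=kB) -> -7559/1000
! 3. re(v=-17, u_from=mi, u_to=yd) -> -29920
! 4. re(v=-8552, u_from=m, u_to=yd) -> -10690000/1143
! 5. re(v=6352, u_from=B, u_to=MB) -> 397/62500
! 6. drift(n=-283) -> 1934-06-16
! 7. lunge(n=-10) -> 1933-08-16
! 8. re(v=-1884, u_from=day, u_to=min) -> -2712960
! 9. anchor(d=1953-05-23) -> 1953-05-23
! 10. anchor(d=1881-01-04) -> 1881-01-04

Answer: cur=1933-08-16
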